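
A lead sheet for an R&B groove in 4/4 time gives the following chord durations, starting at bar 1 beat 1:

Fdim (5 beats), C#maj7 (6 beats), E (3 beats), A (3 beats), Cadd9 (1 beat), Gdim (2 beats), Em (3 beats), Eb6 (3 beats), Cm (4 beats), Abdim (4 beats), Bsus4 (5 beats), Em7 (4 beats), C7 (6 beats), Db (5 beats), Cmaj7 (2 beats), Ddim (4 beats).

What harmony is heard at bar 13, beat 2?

Beat 2 of bar 13 is beat (13−1)×4 + 2 = 50 overall.
Running totals: Fdim ends at 5, C#maj7 ends at 11, E ends at 14, A ends at 17, Cadd9 ends at 18, Gdim ends at 20, Em ends at 23, Eb6 ends at 26, Cm ends at 30, Abdim ends at 34, Bsus4 ends at 39, Em7 ends at 43, C7 ends at 49, Db ends at 54.
Beat 50 falls within Db.

Db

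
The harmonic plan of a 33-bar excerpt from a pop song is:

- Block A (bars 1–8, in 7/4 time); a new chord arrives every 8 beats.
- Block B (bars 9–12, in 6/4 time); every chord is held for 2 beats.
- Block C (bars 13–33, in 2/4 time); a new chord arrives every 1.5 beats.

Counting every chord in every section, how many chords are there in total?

A: 8 bars × 7 beats = 56 beats; 8 beats/chord → 7 chords.
B: 4 bars × 6 beats = 24 beats; 2 beats/chord → 12 chords.
C: 21 bars × 2 beats = 42 beats; 1.5 beats/chord → 28 chords.
Total: 7 + 12 + 28 = 47.

47 chords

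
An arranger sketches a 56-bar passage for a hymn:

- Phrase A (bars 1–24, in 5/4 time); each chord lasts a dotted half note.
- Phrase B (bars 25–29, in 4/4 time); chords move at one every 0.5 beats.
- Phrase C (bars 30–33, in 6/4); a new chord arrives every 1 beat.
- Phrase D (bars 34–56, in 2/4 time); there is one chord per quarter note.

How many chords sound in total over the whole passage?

150 chords

A has 120 beats and chords last 3 each, so 40 chords.
B has 20 beats and chords last 0.5 each, so 40 chords.
C has 24 beats and chords last 1 each, so 24 chords.
D has 46 beats and chords last 1 each, so 46 chords.
Total: 40 + 40 + 24 + 46 = 150.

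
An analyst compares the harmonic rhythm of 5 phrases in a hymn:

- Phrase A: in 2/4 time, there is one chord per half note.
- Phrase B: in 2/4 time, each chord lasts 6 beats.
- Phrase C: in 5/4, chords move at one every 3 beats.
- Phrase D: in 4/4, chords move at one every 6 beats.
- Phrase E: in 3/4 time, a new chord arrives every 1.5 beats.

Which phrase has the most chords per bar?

A: each chord is 2 beats in 2/4, so 1 per bar.
B: each chord is 6 beats in 2/4, so 1/3 per bar.
C: each chord is 3 beats in 5/4, so 5/3 per bar.
D: each chord is 6 beats in 4/4, so 2/3 per bar.
E: each chord is 1.5 beats in 3/4, so 2 per bar.
Fastest is E at 2 chords/bar.

Phrase E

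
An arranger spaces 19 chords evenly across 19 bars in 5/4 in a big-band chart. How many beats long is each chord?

19 bars × 5 beats/bar = 95 beats total.
95 beats ÷ 19 chords = 5 beats per chord.

5 beats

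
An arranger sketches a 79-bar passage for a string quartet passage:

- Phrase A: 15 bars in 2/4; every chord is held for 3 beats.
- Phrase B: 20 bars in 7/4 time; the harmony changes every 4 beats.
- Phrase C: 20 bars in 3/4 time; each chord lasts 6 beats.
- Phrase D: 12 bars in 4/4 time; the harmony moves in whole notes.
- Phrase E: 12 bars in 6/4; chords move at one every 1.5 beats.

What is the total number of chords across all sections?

A: 15 bars × 2 beats = 30 beats; 3 beats/chord → 10 chords.
B: 20 bars × 7 beats = 140 beats; 4 beats/chord → 35 chords.
C: 20 bars × 3 beats = 60 beats; 6 beats/chord → 10 chords.
D: 12 bars × 4 beats = 48 beats; 4 beats/chord → 12 chords.
E: 12 bars × 6 beats = 72 beats; 1.5 beats/chord → 48 chords.
Total: 10 + 35 + 10 + 12 + 48 = 115.

115 chords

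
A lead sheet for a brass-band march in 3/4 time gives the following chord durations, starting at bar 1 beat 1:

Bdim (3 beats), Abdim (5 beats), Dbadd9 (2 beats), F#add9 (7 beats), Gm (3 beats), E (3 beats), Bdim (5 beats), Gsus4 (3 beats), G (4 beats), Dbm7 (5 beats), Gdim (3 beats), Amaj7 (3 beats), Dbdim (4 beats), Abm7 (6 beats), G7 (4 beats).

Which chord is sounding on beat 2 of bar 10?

Gsus4

Beat 2 of bar 10 is beat (10−1)×3 + 2 = 29 overall.
Running totals: Bdim ends at 3, Abdim ends at 8, Dbadd9 ends at 10, F#add9 ends at 17, Gm ends at 20, E ends at 23, Bdim ends at 28, Gsus4 ends at 31.
Beat 29 falls within Gsus4.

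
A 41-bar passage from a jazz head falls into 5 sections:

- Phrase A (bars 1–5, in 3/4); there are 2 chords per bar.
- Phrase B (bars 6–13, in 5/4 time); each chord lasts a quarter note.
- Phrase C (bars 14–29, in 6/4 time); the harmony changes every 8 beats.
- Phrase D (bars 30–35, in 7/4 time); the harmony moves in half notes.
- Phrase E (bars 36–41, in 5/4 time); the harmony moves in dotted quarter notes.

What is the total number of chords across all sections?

103 chords

A: 5·3 = 15 beats, 15/1.5 = 10 chords.
B: 8·5 = 40 beats, 40/1 = 40 chords.
C: 16·6 = 96 beats, 96/8 = 12 chords.
D: 6·7 = 42 beats, 42/2 = 21 chords.
E: 6·5 = 30 beats, 30/1.5 = 20 chords.
Total: 10 + 40 + 12 + 21 + 20 = 103.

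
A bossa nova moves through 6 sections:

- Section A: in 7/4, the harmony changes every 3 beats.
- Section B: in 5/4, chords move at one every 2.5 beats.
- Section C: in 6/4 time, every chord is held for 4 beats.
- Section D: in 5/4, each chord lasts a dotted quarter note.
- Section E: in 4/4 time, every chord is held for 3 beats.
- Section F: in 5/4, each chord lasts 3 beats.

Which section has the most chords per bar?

A: 7/3 = 7/3 chords/bar.
B: 5/2.5 = 2 chords/bar.
C: 6/4 = 1.5 chords/bar.
D: 5/1.5 = 10/3 chords/bar.
E: 4/3 = 4/3 chords/bar.
F: 5/3 = 5/3 chords/bar.
Fastest is D at 10/3 chords/bar.

Section D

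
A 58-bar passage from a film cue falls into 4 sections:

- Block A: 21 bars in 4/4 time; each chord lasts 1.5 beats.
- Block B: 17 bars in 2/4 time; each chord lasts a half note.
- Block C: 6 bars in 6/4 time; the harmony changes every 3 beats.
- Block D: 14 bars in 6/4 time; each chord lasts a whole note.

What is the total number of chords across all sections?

A: 21 bars × 4 beats = 84 beats; 1.5 beats/chord → 56 chords.
B: 17 bars × 2 beats = 34 beats; 2 beats/chord → 17 chords.
C: 6 bars × 6 beats = 36 beats; 3 beats/chord → 12 chords.
D: 14 bars × 6 beats = 84 beats; 4 beats/chord → 21 chords.
Total: 56 + 17 + 12 + 21 = 106.

106 chords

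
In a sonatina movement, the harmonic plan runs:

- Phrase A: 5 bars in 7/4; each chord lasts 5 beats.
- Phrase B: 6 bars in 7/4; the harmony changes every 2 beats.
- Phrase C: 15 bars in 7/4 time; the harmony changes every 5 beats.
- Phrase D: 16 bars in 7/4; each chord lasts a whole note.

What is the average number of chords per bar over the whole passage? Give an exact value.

A: 5 bars of 7 beats is 35 beats; at 5 beats each that's 7 chords.
B: 6 bars of 7 beats is 42 beats; at 2 beats each that's 21 chords.
C: 15 bars of 7 beats is 105 beats; at 5 beats each that's 21 chords.
D: 16 bars of 7 beats is 112 beats; at 4 beats each that's 28 chords.
Overall: 77 chords over 42 bars → 77/42 = 11/6 chords per bar.

11/6 chords per bar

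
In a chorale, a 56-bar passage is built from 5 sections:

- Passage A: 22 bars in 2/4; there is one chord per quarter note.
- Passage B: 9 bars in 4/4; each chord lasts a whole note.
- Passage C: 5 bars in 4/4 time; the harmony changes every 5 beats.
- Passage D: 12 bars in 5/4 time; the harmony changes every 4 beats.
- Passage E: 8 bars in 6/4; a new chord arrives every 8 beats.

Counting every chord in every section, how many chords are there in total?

78 chords

A: 22·2 = 44 beats, 44/1 = 44 chords.
B: 9·4 = 36 beats, 36/4 = 9 chords.
C: 5·4 = 20 beats, 20/5 = 4 chords.
D: 12·5 = 60 beats, 60/4 = 15 chords.
E: 8·6 = 48 beats, 48/8 = 6 chords.
Total: 44 + 9 + 4 + 15 + 6 = 78.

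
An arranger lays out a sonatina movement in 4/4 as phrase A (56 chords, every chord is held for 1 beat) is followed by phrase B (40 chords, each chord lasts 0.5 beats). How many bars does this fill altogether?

A: 56 × 1 = 56 beats = 14 bars.
B: 40 × 0.5 = 20 beats = 5 bars.
Total: 14 + 5 = 19 bars.

19 bars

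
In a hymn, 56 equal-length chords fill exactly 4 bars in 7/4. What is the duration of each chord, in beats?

4 bars × 7 beats/bar = 28 beats total.
28 beats ÷ 56 chords = 0.5 beats per chord.
(That is an eighth note.)

0.5 beats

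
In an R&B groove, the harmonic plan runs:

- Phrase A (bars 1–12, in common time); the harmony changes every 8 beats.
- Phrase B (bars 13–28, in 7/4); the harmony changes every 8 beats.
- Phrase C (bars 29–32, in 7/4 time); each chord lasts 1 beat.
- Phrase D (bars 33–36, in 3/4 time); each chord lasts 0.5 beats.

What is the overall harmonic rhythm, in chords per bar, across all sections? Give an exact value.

A: 12 × 4 = 48 beats ÷ 8 = 6 chords.
B: 16 × 7 = 112 beats ÷ 8 = 14 chords.
C: 4 × 7 = 28 beats ÷ 1 = 28 chords.
D: 4 × 3 = 12 beats ÷ 0.5 = 24 chords.
Overall: 72 chords over 36 bars → 72/36 = 2 chords per bar.

2 chords per bar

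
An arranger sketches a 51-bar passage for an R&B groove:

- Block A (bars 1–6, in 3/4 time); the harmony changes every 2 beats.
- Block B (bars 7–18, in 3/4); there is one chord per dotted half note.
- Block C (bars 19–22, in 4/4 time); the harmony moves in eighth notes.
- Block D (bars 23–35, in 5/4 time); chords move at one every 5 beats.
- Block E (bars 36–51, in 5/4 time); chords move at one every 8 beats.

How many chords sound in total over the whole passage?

76 chords

A: 6 bars × 3 beats = 18 beats; 2 beats/chord → 9 chords.
B: 12 bars × 3 beats = 36 beats; 3 beats/chord → 12 chords.
C: 4 bars × 4 beats = 16 beats; 0.5 beats/chord → 32 chords.
D: 13 bars × 5 beats = 65 beats; 5 beats/chord → 13 chords.
E: 16 bars × 5 beats = 80 beats; 8 beats/chord → 10 chords.
Total: 9 + 12 + 32 + 13 + 10 = 76.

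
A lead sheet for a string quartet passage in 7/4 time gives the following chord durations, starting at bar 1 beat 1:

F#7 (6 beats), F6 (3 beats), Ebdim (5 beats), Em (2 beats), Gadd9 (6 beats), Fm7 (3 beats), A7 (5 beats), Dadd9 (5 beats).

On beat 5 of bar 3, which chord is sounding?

Gadd9

Beat 5 of bar 3 is beat (3−1)×7 + 5 = 19 overall.
Running totals: F#7 ends at 6, F6 ends at 9, Ebdim ends at 14, Em ends at 16, Gadd9 ends at 22.
Beat 19 falls within Gadd9.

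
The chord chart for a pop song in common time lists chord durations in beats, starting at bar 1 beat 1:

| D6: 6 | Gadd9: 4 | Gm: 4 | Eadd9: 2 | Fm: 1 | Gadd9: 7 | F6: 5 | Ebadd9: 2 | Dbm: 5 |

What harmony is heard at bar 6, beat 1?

Beat 1 of bar 6 is beat (6−1)×4 + 1 = 21 overall.
Running totals: D6 ends at 6, Gadd9 ends at 10, Gm ends at 14, Eadd9 ends at 16, Fm ends at 17, Gadd9 ends at 24.
Beat 21 falls within Gadd9.

Gadd9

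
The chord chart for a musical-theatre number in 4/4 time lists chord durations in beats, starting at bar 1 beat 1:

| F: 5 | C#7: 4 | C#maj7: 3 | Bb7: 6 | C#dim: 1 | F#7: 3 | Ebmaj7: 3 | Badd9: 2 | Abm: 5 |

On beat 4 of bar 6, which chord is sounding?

Beat 4 of bar 6 is beat (6−1)×4 + 4 = 24 overall.
Running totals: F ends at 5, C#7 ends at 9, C#maj7 ends at 12, Bb7 ends at 18, C#dim ends at 19, F#7 ends at 22, Ebmaj7 ends at 25.
Beat 24 falls within Ebmaj7.

Ebmaj7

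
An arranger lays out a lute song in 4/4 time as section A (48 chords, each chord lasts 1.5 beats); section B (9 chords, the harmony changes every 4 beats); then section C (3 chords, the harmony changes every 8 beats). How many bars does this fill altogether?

A: 48 × 1.5 = 72 beats = 18 bars.
B: 9 × 4 = 36 beats = 9 bars.
C: 3 × 8 = 24 beats = 6 bars.
Total: 18 + 9 + 6 = 33 bars.

33 bars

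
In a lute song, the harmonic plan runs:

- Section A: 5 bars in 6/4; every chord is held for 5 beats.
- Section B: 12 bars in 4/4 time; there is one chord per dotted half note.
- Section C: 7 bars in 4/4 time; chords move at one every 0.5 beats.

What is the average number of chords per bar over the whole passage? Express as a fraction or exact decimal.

3.25 chords per bar

A: 5 bars of 6 beats is 30 beats; at 5 beats each that's 6 chords.
B: 12 bars of 4 beats is 48 beats; at 3 beats each that's 16 chords.
C: 7 bars of 4 beats is 28 beats; at 0.5 beats each that's 56 chords.
Overall: 78 chords over 24 bars → 78/24 = 3.25 chords per bar.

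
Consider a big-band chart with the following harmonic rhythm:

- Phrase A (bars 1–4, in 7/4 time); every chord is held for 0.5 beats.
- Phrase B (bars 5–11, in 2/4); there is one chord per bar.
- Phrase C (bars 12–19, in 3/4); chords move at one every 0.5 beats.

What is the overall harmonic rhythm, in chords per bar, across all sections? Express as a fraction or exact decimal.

111/19 chords per bar

A: 4 bars of 7 beats is 28 beats; at 0.5 beats each that's 56 chords.
B: 7 bars of 2 beats is 14 beats; at 2 beats each that's 7 chords.
C: 8 bars of 3 beats is 24 beats; at 0.5 beats each that's 48 chords.
Overall: 111 chords over 19 bars → 111/19 = 111/19 chords per bar.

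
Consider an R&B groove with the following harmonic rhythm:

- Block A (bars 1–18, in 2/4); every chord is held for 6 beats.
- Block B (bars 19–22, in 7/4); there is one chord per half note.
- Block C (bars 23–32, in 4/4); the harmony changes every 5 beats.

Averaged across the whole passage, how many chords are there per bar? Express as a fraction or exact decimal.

0.875 chords per bar

A: 18 × 2 = 36 beats ÷ 6 = 6 chords.
B: 4 × 7 = 28 beats ÷ 2 = 14 chords.
C: 10 × 4 = 40 beats ÷ 5 = 8 chords.
Overall: 28 chords over 32 bars → 28/32 = 0.875 chords per bar.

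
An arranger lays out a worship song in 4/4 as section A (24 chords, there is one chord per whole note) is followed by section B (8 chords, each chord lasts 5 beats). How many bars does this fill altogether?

34 bars

A: 24 × 4 = 96 beats = 24 bars.
B: 8 × 5 = 40 beats = 10 bars.
Total: 24 + 10 = 34 bars.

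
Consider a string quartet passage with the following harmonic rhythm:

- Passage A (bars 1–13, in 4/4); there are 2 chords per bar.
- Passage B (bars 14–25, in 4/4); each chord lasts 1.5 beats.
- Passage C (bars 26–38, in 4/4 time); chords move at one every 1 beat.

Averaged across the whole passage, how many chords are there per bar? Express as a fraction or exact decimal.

A: 13 × 4 = 52 beats ÷ 2 = 26 chords.
B: 12 × 4 = 48 beats ÷ 1.5 = 32 chords.
C: 13 × 4 = 52 beats ÷ 1 = 52 chords.
Overall: 110 chords over 38 bars → 110/38 = 55/19 chords per bar.

55/19 chords per bar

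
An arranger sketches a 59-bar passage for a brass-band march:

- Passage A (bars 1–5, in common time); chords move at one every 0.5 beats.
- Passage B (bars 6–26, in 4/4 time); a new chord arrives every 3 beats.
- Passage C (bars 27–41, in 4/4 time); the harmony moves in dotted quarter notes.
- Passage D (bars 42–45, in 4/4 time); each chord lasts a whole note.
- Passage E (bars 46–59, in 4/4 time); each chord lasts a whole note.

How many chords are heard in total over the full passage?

126 chords

A has 20 beats and chords last 0.5 each, so 40 chords.
B has 84 beats and chords last 3 each, so 28 chords.
C has 60 beats and chords last 1.5 each, so 40 chords.
D has 16 beats and chords last 4 each, so 4 chords.
E has 56 beats and chords last 4 each, so 14 chords.
Total: 40 + 28 + 40 + 4 + 14 = 126.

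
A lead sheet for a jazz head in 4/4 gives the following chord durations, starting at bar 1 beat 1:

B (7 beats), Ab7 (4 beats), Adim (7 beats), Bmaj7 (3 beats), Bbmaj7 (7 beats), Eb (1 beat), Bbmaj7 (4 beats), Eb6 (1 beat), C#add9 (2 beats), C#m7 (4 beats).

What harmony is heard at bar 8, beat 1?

Beat 1 of bar 8 is beat (8−1)×4 + 1 = 29 overall.
Running totals: B ends at 7, Ab7 ends at 11, Adim ends at 18, Bmaj7 ends at 21, Bbmaj7 ends at 28, Eb ends at 29.
Beat 29 falls within Eb.

Eb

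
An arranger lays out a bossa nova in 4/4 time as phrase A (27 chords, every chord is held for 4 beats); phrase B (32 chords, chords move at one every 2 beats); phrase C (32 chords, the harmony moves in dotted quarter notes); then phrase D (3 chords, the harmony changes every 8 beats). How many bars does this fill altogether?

61 bars

A: 27 × 4 = 108 beats = 27 bars.
B: 32 × 2 = 64 beats = 16 bars.
C: 32 × 1.5 = 48 beats = 12 bars.
D: 3 × 8 = 24 beats = 6 bars.
Total: 27 + 16 + 12 + 6 = 61 bars.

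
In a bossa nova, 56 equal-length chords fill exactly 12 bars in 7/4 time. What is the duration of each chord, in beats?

12 bars × 7 beats/bar = 84 beats total.
84 beats ÷ 56 chords = 1.5 beats per chord.
(That is a dotted quarter note.)

1.5 beats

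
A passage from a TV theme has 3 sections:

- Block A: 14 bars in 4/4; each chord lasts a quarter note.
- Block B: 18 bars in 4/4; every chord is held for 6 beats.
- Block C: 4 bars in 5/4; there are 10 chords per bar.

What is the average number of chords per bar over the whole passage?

A: 14 × 4 = 56 beats ÷ 1 = 56 chords.
B: 18 × 4 = 72 beats ÷ 6 = 12 chords.
C: 4 × 5 = 20 beats ÷ 0.5 = 40 chords.
Overall: 108 chords over 36 bars → 108/36 = 3 chords per bar.

3 chords per bar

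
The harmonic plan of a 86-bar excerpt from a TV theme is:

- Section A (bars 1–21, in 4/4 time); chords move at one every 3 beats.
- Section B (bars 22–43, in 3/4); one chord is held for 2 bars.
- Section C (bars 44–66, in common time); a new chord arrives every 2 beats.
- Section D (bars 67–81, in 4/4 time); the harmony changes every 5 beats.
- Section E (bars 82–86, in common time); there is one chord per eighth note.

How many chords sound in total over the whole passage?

A: 21 bars × 4 beats = 84 beats; 3 beats/chord → 28 chords.
B: 22 bars × 3 beats = 66 beats; 6 beats/chord → 11 chords.
C: 23 bars × 4 beats = 92 beats; 2 beats/chord → 46 chords.
D: 15 bars × 4 beats = 60 beats; 5 beats/chord → 12 chords.
E: 5 bars × 4 beats = 20 beats; 0.5 beats/chord → 40 chords.
Total: 28 + 11 + 46 + 12 + 40 = 137.

137 chords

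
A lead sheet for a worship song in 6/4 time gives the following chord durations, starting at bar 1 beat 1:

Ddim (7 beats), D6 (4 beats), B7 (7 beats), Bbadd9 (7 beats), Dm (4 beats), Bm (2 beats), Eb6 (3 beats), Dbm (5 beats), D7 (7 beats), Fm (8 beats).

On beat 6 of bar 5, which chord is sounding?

Bm

Beat 6 of bar 5 is beat (5−1)×6 + 6 = 30 overall.
Running totals: Ddim ends at 7, D6 ends at 11, B7 ends at 18, Bbadd9 ends at 25, Dm ends at 29, Bm ends at 31.
Beat 30 falls within Bm.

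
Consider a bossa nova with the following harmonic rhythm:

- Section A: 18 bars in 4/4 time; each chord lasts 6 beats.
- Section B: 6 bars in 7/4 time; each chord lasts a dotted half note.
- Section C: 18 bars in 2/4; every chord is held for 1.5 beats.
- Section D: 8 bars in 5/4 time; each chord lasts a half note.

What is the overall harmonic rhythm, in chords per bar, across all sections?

A: 18 bars of 4 beats is 72 beats; at 6 beats each that's 12 chords.
B: 6 bars of 7 beats is 42 beats; at 3 beats each that's 14 chords.
C: 18 bars of 2 beats is 36 beats; at 1.5 beats each that's 24 chords.
D: 8 bars of 5 beats is 40 beats; at 2 beats each that's 20 chords.
Overall: 70 chords over 50 bars → 70/50 = 1.4 chords per bar.

1.4 chords per bar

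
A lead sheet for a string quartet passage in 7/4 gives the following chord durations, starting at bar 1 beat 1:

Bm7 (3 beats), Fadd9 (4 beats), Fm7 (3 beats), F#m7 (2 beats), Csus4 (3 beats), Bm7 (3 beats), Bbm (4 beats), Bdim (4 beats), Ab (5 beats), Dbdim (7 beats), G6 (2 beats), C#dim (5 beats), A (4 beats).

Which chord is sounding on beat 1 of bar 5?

Beat 1 of bar 5 is beat (5−1)×7 + 1 = 29 overall.
Running totals: Bm7 ends at 3, Fadd9 ends at 7, Fm7 ends at 10, F#m7 ends at 12, Csus4 ends at 15, Bm7 ends at 18, Bbm ends at 22, Bdim ends at 26, Ab ends at 31.
Beat 29 falls within Ab.

Ab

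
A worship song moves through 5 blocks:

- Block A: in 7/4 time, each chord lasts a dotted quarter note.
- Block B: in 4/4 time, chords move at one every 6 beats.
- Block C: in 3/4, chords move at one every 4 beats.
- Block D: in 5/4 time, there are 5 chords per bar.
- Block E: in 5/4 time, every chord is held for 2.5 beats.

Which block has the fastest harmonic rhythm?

Block D

A: 7/1.5 = 14/3 chords/bar.
B: 4/6 = 2/3 chords/bar.
C: 3/4 = 0.75 chords/bar.
D: 5/1 = 5 chords/bar.
E: 5/2.5 = 2 chords/bar.
Fastest is D at 5 chords/bar.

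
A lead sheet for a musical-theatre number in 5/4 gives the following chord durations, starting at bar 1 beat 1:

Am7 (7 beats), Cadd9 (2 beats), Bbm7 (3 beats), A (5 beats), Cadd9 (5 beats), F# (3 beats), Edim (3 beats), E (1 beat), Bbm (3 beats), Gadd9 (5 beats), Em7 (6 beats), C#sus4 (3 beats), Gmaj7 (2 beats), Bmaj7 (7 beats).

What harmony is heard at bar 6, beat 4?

Beat 4 of bar 6 is beat (6−1)×5 + 4 = 29 overall.
Running totals: Am7 ends at 7, Cadd9 ends at 9, Bbm7 ends at 12, A ends at 17, Cadd9 ends at 22, F# ends at 25, Edim ends at 28, E ends at 29.
Beat 29 falls within E.

E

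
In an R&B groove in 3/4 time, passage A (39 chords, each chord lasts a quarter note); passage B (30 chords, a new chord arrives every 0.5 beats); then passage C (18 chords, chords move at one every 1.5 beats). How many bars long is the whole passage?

27 bars

A: 39 × 1 = 39 beats = 13 bars.
B: 30 × 0.5 = 15 beats = 5 bars.
C: 18 × 1.5 = 27 beats = 9 bars.
Total: 13 + 5 + 9 = 27 bars.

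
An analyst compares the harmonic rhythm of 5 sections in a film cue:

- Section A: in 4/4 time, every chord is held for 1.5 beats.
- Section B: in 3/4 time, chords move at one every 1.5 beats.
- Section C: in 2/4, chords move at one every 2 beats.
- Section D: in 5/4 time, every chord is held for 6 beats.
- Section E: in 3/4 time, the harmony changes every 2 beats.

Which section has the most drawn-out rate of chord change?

A: 4 beats/bar ÷ 1.5 beats/chord = 8/3 chords/bar.
B: 3 beats/bar ÷ 1.5 beats/chord = 2 chords/bar.
C: 2 beats/bar ÷ 2 beats/chord = 1 chord/bar.
D: 5 beats/bar ÷ 6 beats/chord = 5/6 chords/bar.
E: 3 beats/bar ÷ 2 beats/chord = 1.5 chords/bar.
Slowest is D at 5/6 chords/bar.

Section D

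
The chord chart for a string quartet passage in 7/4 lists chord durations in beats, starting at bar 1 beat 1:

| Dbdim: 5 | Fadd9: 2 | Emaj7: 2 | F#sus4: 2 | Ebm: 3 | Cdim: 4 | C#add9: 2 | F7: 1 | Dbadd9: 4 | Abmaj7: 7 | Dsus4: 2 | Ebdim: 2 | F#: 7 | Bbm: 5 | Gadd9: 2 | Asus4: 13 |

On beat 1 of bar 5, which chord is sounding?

Beat 1 of bar 5 is beat (5−1)×7 + 1 = 29 overall.
Running totals: Dbdim ends at 5, Fadd9 ends at 7, Emaj7 ends at 9, F#sus4 ends at 11, Ebm ends at 14, Cdim ends at 18, C#add9 ends at 20, F7 ends at 21, Dbadd9 ends at 25, Abmaj7 ends at 32.
Beat 29 falls within Abmaj7.

Abmaj7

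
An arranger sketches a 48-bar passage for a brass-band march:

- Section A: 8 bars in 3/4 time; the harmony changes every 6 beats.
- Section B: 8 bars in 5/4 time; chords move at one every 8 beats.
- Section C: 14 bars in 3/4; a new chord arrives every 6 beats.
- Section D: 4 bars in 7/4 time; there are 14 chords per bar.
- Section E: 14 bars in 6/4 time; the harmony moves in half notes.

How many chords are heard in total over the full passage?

114 chords

A: 8·3 = 24 beats, 24/6 = 4 chords.
B: 8·5 = 40 beats, 40/8 = 5 chords.
C: 14·3 = 42 beats, 42/6 = 7 chords.
D: 4·7 = 28 beats, 28/0.5 = 56 chords.
E: 14·6 = 84 beats, 84/2 = 42 chords.
Total: 4 + 5 + 7 + 56 + 42 = 114.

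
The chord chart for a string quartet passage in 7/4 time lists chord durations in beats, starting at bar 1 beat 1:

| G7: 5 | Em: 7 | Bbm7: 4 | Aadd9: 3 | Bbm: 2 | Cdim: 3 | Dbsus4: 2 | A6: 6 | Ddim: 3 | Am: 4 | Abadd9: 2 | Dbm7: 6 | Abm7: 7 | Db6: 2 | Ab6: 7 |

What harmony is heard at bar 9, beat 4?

Beat 4 of bar 9 is beat (9−1)×7 + 4 = 60 overall.
Running totals: G7 ends at 5, Em ends at 12, Bbm7 ends at 16, Aadd9 ends at 19, Bbm ends at 21, Cdim ends at 24, Dbsus4 ends at 26, A6 ends at 32, Ddim ends at 35, Am ends at 39, Abadd9 ends at 41, Dbm7 ends at 47, Abm7 ends at 54, Db6 ends at 56, Ab6 ends at 63.
Beat 60 falls within Ab6.

Ab6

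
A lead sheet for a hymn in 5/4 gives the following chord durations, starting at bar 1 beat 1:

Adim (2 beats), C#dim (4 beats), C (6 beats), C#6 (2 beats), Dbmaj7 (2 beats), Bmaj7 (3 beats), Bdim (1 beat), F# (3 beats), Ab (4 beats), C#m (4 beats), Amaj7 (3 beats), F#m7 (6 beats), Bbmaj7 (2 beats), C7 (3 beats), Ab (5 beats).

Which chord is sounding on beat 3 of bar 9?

C7

Beat 3 of bar 9 is beat (9−1)×5 + 3 = 43 overall.
Running totals: Adim ends at 2, C#dim ends at 6, C ends at 12, C#6 ends at 14, Dbmaj7 ends at 16, Bmaj7 ends at 19, Bdim ends at 20, F# ends at 23, Ab ends at 27, C#m ends at 31, Amaj7 ends at 34, F#m7 ends at 40, Bbmaj7 ends at 42, C7 ends at 45.
Beat 43 falls within C7.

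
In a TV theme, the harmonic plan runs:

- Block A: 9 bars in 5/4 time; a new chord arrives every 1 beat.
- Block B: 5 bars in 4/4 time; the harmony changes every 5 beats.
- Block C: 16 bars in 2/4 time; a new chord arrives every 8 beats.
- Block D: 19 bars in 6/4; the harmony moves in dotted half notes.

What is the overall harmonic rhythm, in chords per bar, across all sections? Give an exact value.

13/7 chords per bar

A: 9 bars of 5 beats is 45 beats; at 1 beat each that's 45 chords.
B: 5 bars of 4 beats is 20 beats; at 5 beats each that's 4 chords.
C: 16 bars of 2 beats is 32 beats; at 8 beats each that's 4 chords.
D: 19 bars of 6 beats is 114 beats; at 3 beats each that's 38 chords.
Overall: 91 chords over 49 bars → 91/49 = 13/7 chords per bar.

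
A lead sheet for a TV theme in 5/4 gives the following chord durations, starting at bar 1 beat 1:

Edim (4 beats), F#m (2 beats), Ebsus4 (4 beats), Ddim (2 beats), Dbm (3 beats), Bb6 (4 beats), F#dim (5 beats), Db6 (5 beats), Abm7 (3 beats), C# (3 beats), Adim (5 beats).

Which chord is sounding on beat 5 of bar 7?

Beat 5 of bar 7 is beat (7−1)×5 + 5 = 35 overall.
Running totals: Edim ends at 4, F#m ends at 6, Ebsus4 ends at 10, Ddim ends at 12, Dbm ends at 15, Bb6 ends at 19, F#dim ends at 24, Db6 ends at 29, Abm7 ends at 32, C# ends at 35.
Beat 35 falls within C#.

C#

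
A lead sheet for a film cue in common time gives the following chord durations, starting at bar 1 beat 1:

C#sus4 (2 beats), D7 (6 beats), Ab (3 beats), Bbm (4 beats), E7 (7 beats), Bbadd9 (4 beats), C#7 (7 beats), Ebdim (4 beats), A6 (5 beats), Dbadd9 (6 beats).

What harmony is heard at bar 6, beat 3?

Bbadd9

Beat 3 of bar 6 is beat (6−1)×4 + 3 = 23 overall.
Running totals: C#sus4 ends at 2, D7 ends at 8, Ab ends at 11, Bbm ends at 15, E7 ends at 22, Bbadd9 ends at 26.
Beat 23 falls within Bbadd9.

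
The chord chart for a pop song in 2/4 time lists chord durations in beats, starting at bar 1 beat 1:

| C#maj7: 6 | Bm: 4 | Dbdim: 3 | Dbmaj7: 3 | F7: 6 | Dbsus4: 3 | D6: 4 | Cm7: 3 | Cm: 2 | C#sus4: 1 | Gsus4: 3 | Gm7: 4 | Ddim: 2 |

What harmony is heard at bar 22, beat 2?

Ddim

Beat 2 of bar 22 is beat (22−1)×2 + 2 = 44 overall.
Running totals: C#maj7 ends at 6, Bm ends at 10, Dbdim ends at 13, Dbmaj7 ends at 16, F7 ends at 22, Dbsus4 ends at 25, D6 ends at 29, Cm7 ends at 32, Cm ends at 34, C#sus4 ends at 35, Gsus4 ends at 38, Gm7 ends at 42, Ddim ends at 44.
Beat 44 falls within Ddim.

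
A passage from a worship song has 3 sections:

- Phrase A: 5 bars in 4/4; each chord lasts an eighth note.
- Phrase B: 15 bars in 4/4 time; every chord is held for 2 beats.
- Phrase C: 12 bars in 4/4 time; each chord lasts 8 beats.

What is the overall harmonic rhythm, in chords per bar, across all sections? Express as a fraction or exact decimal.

2.375 chords per bar

A: 5 × 4 = 20 beats ÷ 0.5 = 40 chords.
B: 15 × 4 = 60 beats ÷ 2 = 30 chords.
C: 12 × 4 = 48 beats ÷ 8 = 6 chords.
Overall: 76 chords over 32 bars → 76/32 = 2.375 chords per bar.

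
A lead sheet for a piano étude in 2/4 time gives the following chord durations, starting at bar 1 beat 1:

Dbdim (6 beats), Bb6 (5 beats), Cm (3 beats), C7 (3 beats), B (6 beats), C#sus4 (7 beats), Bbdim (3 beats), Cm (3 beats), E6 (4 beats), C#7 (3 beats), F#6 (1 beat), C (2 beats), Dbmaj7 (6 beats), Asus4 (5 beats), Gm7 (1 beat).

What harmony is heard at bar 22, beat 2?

F#6

Beat 2 of bar 22 is beat (22−1)×2 + 2 = 44 overall.
Running totals: Dbdim ends at 6, Bb6 ends at 11, Cm ends at 14, C7 ends at 17, B ends at 23, C#sus4 ends at 30, Bbdim ends at 33, Cm ends at 36, E6 ends at 40, C#7 ends at 43, F#6 ends at 44.
Beat 44 falls within F#6.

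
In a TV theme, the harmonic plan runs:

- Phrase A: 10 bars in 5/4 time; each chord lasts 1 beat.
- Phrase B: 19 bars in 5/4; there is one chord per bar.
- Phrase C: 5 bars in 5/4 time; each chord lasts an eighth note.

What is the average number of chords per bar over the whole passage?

A: 10 × 5 = 50 beats ÷ 1 = 50 chords.
B: 19 × 5 = 95 beats ÷ 5 = 19 chords.
C: 5 × 5 = 25 beats ÷ 0.5 = 50 chords.
Overall: 119 chords over 34 bars → 119/34 = 3.5 chords per bar.

3.5 chords per bar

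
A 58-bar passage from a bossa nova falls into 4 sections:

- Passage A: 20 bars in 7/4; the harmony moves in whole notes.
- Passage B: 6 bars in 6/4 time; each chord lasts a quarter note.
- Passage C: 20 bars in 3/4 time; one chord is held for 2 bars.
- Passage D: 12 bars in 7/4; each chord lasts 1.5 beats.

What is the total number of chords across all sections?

A has 140 beats and chords last 4 each, so 35 chords.
B has 36 beats and chords last 1 each, so 36 chords.
C has 60 beats and chords last 6 each, so 10 chords.
D has 84 beats and chords last 1.5 each, so 56 chords.
Total: 35 + 36 + 10 + 56 = 137.

137 chords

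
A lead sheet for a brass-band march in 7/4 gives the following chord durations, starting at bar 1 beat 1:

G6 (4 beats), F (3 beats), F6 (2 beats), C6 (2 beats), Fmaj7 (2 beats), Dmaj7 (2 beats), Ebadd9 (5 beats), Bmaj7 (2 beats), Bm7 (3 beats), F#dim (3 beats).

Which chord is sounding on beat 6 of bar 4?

F#dim

Beat 6 of bar 4 is beat (4−1)×7 + 6 = 27 overall.
Running totals: G6 ends at 4, F ends at 7, F6 ends at 9, C6 ends at 11, Fmaj7 ends at 13, Dmaj7 ends at 15, Ebadd9 ends at 20, Bmaj7 ends at 22, Bm7 ends at 25, F#dim ends at 28.
Beat 27 falls within F#dim.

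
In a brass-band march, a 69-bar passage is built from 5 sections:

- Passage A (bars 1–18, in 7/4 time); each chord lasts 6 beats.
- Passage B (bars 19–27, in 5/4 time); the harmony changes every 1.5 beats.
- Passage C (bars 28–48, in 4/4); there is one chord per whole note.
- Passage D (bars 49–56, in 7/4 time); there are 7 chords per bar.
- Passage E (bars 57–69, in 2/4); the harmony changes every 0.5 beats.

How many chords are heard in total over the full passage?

A has 126 beats and chords last 6 each, so 21 chords.
B has 45 beats and chords last 1.5 each, so 30 chords.
C has 84 beats and chords last 4 each, so 21 chords.
D has 56 beats and chords last 1 each, so 56 chords.
E has 26 beats and chords last 0.5 each, so 52 chords.
Total: 21 + 30 + 21 + 56 + 52 = 180.

180 chords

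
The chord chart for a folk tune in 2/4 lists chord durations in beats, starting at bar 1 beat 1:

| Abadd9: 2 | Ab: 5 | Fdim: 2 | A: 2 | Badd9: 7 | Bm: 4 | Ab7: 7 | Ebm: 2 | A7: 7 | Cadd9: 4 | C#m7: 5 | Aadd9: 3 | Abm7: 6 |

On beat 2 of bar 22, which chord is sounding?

Beat 2 of bar 22 is beat (22−1)×2 + 2 = 44 overall.
Running totals: Abadd9 ends at 2, Ab ends at 7, Fdim ends at 9, A ends at 11, Badd9 ends at 18, Bm ends at 22, Ab7 ends at 29, Ebm ends at 31, A7 ends at 38, Cadd9 ends at 42, C#m7 ends at 47.
Beat 44 falls within C#m7.

C#m7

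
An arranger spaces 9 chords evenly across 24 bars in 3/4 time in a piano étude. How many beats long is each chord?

24 bars × 3 beats/bar = 72 beats total.
72 beats ÷ 9 chords = 8 beats per chord.

8 beats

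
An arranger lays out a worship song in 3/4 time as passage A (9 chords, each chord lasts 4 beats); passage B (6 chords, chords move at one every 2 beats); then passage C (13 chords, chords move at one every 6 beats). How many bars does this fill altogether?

A: 9 × 4 = 36 beats = 12 bars.
B: 6 × 2 = 12 beats = 4 bars.
C: 13 × 6 = 78 beats = 26 bars.
Total: 12 + 4 + 26 = 42 bars.

42 bars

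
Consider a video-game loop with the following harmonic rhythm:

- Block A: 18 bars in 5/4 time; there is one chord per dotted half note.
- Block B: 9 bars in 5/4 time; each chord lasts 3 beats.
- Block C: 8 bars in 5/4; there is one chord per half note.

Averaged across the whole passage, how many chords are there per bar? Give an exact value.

A: 18 × 5 = 90 beats ÷ 3 = 30 chords.
B: 9 × 5 = 45 beats ÷ 3 = 15 chords.
C: 8 × 5 = 40 beats ÷ 2 = 20 chords.
Overall: 65 chords over 35 bars → 65/35 = 13/7 chords per bar.

13/7 chords per bar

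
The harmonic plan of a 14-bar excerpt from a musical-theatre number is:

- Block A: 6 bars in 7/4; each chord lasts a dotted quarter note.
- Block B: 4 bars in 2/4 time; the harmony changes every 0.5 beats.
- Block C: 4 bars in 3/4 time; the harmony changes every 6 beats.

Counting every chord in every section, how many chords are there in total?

46 chords

A: 6 bars × 7 beats = 42 beats; 1.5 beats/chord → 28 chords.
B: 4 bars × 2 beats = 8 beats; 0.5 beats/chord → 16 chords.
C: 4 bars × 3 beats = 12 beats; 6 beats/chord → 2 chords.
Total: 28 + 16 + 2 = 46.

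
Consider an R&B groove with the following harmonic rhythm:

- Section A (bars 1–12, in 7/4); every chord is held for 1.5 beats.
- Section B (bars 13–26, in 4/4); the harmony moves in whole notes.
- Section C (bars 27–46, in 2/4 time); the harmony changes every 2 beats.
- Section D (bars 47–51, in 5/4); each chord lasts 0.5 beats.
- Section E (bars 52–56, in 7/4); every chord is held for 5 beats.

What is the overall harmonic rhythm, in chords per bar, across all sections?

2.625 chords per bar

A: 12 × 7 = 84 beats ÷ 1.5 = 56 chords.
B: 14 × 4 = 56 beats ÷ 4 = 14 chords.
C: 20 × 2 = 40 beats ÷ 2 = 20 chords.
D: 5 × 5 = 25 beats ÷ 0.5 = 50 chords.
E: 5 × 7 = 35 beats ÷ 5 = 7 chords.
Overall: 147 chords over 56 bars → 147/56 = 2.625 chords per bar.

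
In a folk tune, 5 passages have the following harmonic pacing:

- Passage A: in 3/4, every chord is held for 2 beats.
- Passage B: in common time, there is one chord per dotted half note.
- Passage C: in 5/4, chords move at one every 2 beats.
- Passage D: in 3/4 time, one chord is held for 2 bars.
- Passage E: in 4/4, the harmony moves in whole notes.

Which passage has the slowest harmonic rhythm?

A: 3/2 = 1.5 chords/bar.
B: 4/3 = 4/3 chords/bar.
C: 5/2 = 2.5 chords/bar.
D: 3/6 = 0.5 chords/bar.
E: 4/4 = 1 chord/bar.
Slowest is D at 0.5 chords/bar.

Passage D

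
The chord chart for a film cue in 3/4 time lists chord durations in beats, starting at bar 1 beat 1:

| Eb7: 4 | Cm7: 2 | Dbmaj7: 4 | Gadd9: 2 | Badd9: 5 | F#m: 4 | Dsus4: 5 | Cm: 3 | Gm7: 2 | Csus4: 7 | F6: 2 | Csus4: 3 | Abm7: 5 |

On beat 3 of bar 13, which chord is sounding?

F6

Beat 3 of bar 13 is beat (13−1)×3 + 3 = 39 overall.
Running totals: Eb7 ends at 4, Cm7 ends at 6, Dbmaj7 ends at 10, Gadd9 ends at 12, Badd9 ends at 17, F#m ends at 21, Dsus4 ends at 26, Cm ends at 29, Gm7 ends at 31, Csus4 ends at 38, F6 ends at 40.
Beat 39 falls within F6.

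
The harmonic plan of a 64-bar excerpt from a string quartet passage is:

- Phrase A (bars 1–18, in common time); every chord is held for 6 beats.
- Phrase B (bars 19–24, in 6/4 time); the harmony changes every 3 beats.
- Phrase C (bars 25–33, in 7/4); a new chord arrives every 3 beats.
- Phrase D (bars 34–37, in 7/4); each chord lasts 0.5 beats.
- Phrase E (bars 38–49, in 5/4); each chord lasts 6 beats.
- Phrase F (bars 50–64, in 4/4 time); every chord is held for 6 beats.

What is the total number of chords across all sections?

A: 18·4 = 72 beats, 72/6 = 12 chords.
B: 6·6 = 36 beats, 36/3 = 12 chords.
C: 9·7 = 63 beats, 63/3 = 21 chords.
D: 4·7 = 28 beats, 28/0.5 = 56 chords.
E: 12·5 = 60 beats, 60/6 = 10 chords.
F: 15·4 = 60 beats, 60/6 = 10 chords.
Total: 12 + 12 + 21 + 56 + 10 + 10 = 121.

121 chords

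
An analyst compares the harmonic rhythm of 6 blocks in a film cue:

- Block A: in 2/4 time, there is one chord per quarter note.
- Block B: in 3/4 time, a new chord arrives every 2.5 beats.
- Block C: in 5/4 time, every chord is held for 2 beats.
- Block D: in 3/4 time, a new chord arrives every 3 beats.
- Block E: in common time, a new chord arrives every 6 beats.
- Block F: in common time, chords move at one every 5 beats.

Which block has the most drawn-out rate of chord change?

Block E

A: each chord is 1 beat in 2/4, so 2 per bar.
B: each chord is 2.5 beats in 3/4, so 1.2 per bar.
C: each chord is 2 beats in 5/4, so 2.5 per bar.
D: each chord is 3 beats in 3/4, so 1 per bar.
E: each chord is 6 beats in 4/4, so 2/3 per bar.
F: each chord is 5 beats in 4/4, so 0.8 per bar.
Slowest is E at 2/3 chords/bar.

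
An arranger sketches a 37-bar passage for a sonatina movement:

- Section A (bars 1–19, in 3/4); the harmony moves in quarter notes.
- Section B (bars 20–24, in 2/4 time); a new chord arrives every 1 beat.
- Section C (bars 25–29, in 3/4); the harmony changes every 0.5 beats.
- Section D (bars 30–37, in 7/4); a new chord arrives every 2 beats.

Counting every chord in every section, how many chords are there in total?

A: 19 bars × 3 beats = 57 beats; 1 beat/chord → 57 chords.
B: 5 bars × 2 beats = 10 beats; 1 beat/chord → 10 chords.
C: 5 bars × 3 beats = 15 beats; 0.5 beats/chord → 30 chords.
D: 8 bars × 7 beats = 56 beats; 2 beats/chord → 28 chords.
Total: 57 + 10 + 30 + 28 = 125.

125 chords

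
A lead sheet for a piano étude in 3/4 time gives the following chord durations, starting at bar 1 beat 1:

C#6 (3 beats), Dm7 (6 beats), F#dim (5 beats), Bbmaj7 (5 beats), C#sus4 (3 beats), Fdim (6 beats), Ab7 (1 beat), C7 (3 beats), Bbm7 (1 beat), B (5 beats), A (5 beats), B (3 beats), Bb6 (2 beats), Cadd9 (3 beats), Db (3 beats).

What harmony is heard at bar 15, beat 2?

Beat 2 of bar 15 is beat (15−1)×3 + 2 = 44 overall.
Running totals: C#6 ends at 3, Dm7 ends at 9, F#dim ends at 14, Bbmaj7 ends at 19, C#sus4 ends at 22, Fdim ends at 28, Ab7 ends at 29, C7 ends at 32, Bbm7 ends at 33, B ends at 38, A ends at 43, B ends at 46.
Beat 44 falls within B.

B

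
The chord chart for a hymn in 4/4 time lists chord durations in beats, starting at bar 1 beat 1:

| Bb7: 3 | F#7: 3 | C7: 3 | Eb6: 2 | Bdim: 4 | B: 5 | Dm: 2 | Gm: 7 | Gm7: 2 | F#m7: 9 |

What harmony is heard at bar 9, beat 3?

Beat 3 of bar 9 is beat (9−1)×4 + 3 = 35 overall.
Running totals: Bb7 ends at 3, F#7 ends at 6, C7 ends at 9, Eb6 ends at 11, Bdim ends at 15, B ends at 20, Dm ends at 22, Gm ends at 29, Gm7 ends at 31, F#m7 ends at 40.
Beat 35 falls within F#m7.

F#m7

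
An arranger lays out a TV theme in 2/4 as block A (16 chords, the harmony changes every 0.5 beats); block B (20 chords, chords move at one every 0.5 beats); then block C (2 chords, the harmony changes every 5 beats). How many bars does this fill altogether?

A: 16 × 0.5 = 8 beats = 4 bars.
B: 20 × 0.5 = 10 beats = 5 bars.
C: 2 × 5 = 10 beats = 5 bars.
Total: 4 + 5 + 5 = 14 bars.

14 bars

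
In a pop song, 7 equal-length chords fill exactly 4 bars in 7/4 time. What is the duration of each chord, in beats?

4 bars × 7 beats/bar = 28 beats total.
28 beats ÷ 7 chords = 4 beats per chord.
(That is a whole note.)

4 beats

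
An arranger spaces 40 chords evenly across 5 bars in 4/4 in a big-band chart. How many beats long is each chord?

0.5 beats

5 bars × 4 beats/bar = 20 beats total.
20 beats ÷ 40 chords = 0.5 beats per chord.
(That is an eighth note.)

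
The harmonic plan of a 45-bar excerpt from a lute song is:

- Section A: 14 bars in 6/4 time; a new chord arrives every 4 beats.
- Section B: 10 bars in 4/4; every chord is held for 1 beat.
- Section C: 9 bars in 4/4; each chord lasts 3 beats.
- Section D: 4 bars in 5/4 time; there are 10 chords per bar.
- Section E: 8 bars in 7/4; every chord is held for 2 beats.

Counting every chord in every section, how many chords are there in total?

141 chords

A: 14 bars × 6 beats = 84 beats; 4 beats/chord → 21 chords.
B: 10 bars × 4 beats = 40 beats; 1 beat/chord → 40 chords.
C: 9 bars × 4 beats = 36 beats; 3 beats/chord → 12 chords.
D: 4 bars × 5 beats = 20 beats; 0.5 beats/chord → 40 chords.
E: 8 bars × 7 beats = 56 beats; 2 beats/chord → 28 chords.
Total: 21 + 40 + 12 + 40 + 28 = 141.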